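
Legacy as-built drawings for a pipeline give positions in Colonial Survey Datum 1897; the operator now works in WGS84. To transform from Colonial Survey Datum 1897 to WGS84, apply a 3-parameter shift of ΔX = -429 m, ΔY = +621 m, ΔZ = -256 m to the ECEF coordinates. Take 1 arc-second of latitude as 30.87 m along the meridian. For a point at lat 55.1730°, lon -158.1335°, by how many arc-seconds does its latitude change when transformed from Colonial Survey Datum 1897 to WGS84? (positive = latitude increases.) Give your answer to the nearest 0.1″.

sin φ = 0.820880, cos φ = 0.571100, sin λ = -0.372445, cos λ = -0.928054.
North component: ΔN = −sin φ cos λ·ΔX − sin φ sin λ·ΔY + cos φ·ΔZ = −(0.820880)(-0.928054)(-429) − (0.820880)(-0.372445)(621) + (0.571100)(-256) = -283.16 m.
1° of latitude spans 3600 × 30.87 = 111132 m, so Δφ = -283.16 / 111132 × 3600 = -9.173″.

Δφ = -9.2″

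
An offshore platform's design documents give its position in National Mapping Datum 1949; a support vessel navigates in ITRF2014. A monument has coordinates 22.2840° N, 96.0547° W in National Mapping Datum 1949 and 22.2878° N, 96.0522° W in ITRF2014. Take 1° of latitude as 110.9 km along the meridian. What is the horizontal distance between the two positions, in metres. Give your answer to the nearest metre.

Δφ = 22.2878° − 22.2840° = +0.0038°; Δλ = -96.0522° − -96.0547° = +0.0025°.
ΔN = Δφ × 110900 = 421.4 m; ΔE = Δλ × 110900 × cos(22.2840°) = +0.0025 × 110900 × 0.925316 = 256.5 m.
Distance = √(ΔE² + ΔN²) = √(256.5² + 421.4²) = 493.4 m.

493 m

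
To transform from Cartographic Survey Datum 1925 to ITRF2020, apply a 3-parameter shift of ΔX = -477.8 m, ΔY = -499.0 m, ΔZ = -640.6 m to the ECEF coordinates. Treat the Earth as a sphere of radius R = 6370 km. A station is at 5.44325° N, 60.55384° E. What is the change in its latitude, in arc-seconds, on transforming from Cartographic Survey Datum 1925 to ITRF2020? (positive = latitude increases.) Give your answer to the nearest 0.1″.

Δφ = -18.6″

sin φ = 0.094860, cos φ = 0.995491, sin λ = 0.870818, cos λ = 0.491605.
North component: ΔN = −sin φ cos λ·ΔX − sin φ sin λ·ΔY + cos φ·ΔZ = −(0.094860)(0.491605)(-477.8) − (0.094860)(0.870818)(-499.0) + (0.995491)(-640.6) = -574.21 m.
1° of latitude spans πR/180 = 111177 m, so Δφ = -574.21 / 111177 × 3600 = -18.593″.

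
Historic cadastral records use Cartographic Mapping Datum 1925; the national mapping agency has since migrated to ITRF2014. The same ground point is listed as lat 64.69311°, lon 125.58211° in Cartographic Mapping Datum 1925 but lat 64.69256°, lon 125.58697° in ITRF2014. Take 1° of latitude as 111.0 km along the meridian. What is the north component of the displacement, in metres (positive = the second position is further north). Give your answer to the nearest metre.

ΔN = -61 m

Δφ = 64.69256° − 64.69311° = -0.00055°; Δλ = 125.58697° − 125.58211° = +0.00486°.
ΔN = Δφ × 111000 = -61.1 m; ΔE = Δλ × 111000 × cos(64.69311°) = +0.00486 × 111000 × 0.427467 = 230.6 m.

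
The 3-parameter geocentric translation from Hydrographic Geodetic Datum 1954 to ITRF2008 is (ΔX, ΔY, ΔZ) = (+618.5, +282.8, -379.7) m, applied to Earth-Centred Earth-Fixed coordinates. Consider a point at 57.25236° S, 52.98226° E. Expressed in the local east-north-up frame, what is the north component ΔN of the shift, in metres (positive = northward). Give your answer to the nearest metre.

ΔN = 298 m

The local north axis is (−sin φ cos λ, −sin φ sin λ, cos φ), giving ΔN = 313.191 + 189.913 − 205.395 = 297.71 m.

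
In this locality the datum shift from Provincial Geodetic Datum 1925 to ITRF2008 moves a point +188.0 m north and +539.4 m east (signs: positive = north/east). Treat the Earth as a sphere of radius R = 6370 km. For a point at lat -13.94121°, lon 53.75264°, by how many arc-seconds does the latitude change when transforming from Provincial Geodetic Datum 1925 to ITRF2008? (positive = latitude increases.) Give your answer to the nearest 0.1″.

Δφ = 6.1″

On a sphere of radius R, 1 rad of latitude = R, so Δφ = ΔN / R = 188.0 / 6370000 = 2.9513e-05 rad = 6.088″.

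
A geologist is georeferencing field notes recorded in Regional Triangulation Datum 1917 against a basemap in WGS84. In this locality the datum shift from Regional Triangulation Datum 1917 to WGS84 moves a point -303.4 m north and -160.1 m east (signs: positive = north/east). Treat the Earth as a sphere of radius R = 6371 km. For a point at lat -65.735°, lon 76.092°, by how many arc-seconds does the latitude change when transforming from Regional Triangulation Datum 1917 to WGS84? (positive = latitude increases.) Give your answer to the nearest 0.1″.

On a sphere of radius R, 1 rad of latitude = R, so Δφ = ΔN / R = -303.4 / 6371000 = -4.7622e-05 rad = -9.823″.

Δφ = -9.8″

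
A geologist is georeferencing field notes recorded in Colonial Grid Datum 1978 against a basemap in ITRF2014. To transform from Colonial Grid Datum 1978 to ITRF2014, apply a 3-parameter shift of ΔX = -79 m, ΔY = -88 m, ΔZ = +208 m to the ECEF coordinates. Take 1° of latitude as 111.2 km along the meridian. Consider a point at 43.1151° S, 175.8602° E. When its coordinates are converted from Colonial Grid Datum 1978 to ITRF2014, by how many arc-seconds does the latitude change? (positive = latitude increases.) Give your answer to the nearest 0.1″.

Δφ = 6.5″

sin φ = -0.683466, cos φ = 0.729982, sin λ = 0.072190, cos λ = -0.997391.
North component: ΔN = −sin φ cos λ·ΔX − sin φ sin λ·ΔY + cos φ·ΔZ = −(-0.683466)(-0.997391)(-79) − (-0.683466)(0.072190)(-88) + (0.729982)(208) = 201.35 m.
1° of latitude spans 111200 m, so Δφ = 201.35 / 111200 × 3600 = 6.518″.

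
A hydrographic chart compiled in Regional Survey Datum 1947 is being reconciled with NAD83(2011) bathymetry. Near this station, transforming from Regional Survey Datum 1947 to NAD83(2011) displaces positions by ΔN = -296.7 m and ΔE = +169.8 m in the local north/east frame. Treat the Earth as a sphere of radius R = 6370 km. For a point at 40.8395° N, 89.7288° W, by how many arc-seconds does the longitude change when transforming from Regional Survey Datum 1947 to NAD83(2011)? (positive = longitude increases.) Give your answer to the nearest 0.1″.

Δλ = 7.3″

At latitude 40.8395°, cos φ = 0.756544.
One radian of longitude at latitude φ spans R cos φ, so Δλ = ΔE / (R cos φ) = 169.8 / (6370000 × 0.756544) = 3.5234e-05 rad = 7.268″.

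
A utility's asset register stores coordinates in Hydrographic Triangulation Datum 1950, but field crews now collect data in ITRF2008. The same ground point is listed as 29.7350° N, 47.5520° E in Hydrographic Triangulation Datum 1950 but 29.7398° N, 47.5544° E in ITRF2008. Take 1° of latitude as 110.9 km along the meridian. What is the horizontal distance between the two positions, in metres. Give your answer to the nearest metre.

Δφ = 29.7398° − 29.7350° = +0.0048°; Δλ = 47.5544° − 47.5520° = +0.0024°.
ΔN = Δφ × 110900 = 532.3 m; ΔE = Δλ × 110900 × cos(29.7350°) = +0.0024 × 110900 × 0.868329 = 231.1 m.
Distance = √(ΔE² + ΔN²) = √(231.1² + 532.3²) = 580.3 m.

580 m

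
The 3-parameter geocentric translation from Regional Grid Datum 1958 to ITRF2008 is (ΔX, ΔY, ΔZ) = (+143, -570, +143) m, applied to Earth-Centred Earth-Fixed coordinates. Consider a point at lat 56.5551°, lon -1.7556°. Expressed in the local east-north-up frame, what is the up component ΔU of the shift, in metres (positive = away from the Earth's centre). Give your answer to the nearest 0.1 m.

At φ = 56.5551°, λ = -1.7556°: sin φ = 0.834416, cos φ = 0.551135, sin λ = -0.030636, cos λ = 0.999531.
ΔU = cos φ cos λ·ΔX + cos φ sin λ·ΔY + sin φ·ΔZ = (0.551135)(0.999531)(143) + (0.551135)(-0.030636)(-570) + (0.834416)(143) = 207.72 m.

ΔU = 207.7 m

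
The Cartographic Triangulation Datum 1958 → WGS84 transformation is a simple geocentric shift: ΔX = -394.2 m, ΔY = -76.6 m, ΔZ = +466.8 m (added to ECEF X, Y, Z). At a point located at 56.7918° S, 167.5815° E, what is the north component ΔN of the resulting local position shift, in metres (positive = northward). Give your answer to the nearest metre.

At φ = -56.7918°, λ = 167.5815°: sin φ = -0.836686, cos φ = 0.547683, sin λ = 0.215051, cos λ = -0.976603.
ΔN = −sin φ cos λ·ΔX − sin φ sin λ·ΔY + cos φ·ΔZ = −(-0.836686)(-0.976603)(-394.2) − (-0.836686)(0.215051)(-76.6) + (0.547683)(466.8) = 563.98 m.

ΔN = 564 m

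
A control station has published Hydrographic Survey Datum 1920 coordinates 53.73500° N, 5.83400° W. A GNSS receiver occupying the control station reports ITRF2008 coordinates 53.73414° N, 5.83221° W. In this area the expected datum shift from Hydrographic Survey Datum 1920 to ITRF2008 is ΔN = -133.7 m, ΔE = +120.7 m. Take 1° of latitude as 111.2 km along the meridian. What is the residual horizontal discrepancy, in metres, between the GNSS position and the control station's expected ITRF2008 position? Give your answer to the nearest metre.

38 m

Observed coordinate differences: Δφ = -0.00086°, Δλ = +0.00179°.
Converting to metres (1° lat = 111200 m, cos φ = 0.591521): observed ΔN = -95.6 m, observed ΔE = 117.7 m.
Subtracting the expected shift leaves a residual of -95.6 − (-133.7) = 38.1 m north and 117.7 − (120.7) = -3.0 m east.
Residual distance = √(38.1² + (-3.0)²) = 38.2 m.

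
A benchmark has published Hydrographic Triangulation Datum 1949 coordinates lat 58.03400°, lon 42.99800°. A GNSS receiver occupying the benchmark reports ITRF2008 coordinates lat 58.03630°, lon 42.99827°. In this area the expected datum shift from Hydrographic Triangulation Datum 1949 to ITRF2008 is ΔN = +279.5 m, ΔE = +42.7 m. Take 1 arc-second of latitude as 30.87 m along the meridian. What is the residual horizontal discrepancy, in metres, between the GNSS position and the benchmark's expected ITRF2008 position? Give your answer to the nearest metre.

Observed coordinate differences: Δφ = +0.00230°, Δλ = +0.00027°.
Converting to metres (1° lat = 111132 m, cos φ = 0.529416): observed ΔN = 255.6 m, observed ΔE = 15.9 m.
Subtracting the expected shift leaves a residual of 255.6 − (279.5) = -23.9 m north and 15.9 − (42.7) = -26.8 m east.
Residual distance = √((-23.9)² + (-26.8)²) = 35.9 m.

36 m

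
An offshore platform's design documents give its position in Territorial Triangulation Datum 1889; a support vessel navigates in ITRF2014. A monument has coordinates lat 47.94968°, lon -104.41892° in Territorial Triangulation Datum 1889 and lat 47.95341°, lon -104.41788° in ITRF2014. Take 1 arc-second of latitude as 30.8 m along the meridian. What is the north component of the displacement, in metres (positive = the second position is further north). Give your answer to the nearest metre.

Δφ = 47.95341° − 47.94968° = +0.00373°; Δλ = -104.41788° − -104.41892° = +0.00104°.
1° of latitude = 3600 × 30.80 = 110880 m.
ΔN = Δφ × 110880 = 413.6 m; ΔE = Δλ × 110880 × cos(47.94968°) = +0.00104 × 110880 × 0.669783 = 77.2 m.

ΔN = 414 m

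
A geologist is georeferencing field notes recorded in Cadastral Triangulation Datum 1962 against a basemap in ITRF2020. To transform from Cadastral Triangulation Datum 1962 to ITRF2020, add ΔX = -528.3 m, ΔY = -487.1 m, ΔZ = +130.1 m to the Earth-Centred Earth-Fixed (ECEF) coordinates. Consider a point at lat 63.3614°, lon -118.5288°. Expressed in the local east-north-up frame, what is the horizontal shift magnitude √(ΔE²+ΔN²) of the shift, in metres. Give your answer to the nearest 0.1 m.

The local east axis at (φ, λ) is (−sin λ, cos λ, 0), so ΔE = −sin(-118.5288°)·(-528.3) + cos(-118.5288°)·(-487.1) = -231.51 m.
The local north axis is (−sin φ cos λ, −sin φ sin λ, cos φ), giving ΔN = -225.534 − 382.529 + 58.332 = -549.73 m.
Horizontal magnitude = √(ΔE² + ΔN²) = √((-231.51)² + (-549.73)²) = 596.49 m.

596.5 m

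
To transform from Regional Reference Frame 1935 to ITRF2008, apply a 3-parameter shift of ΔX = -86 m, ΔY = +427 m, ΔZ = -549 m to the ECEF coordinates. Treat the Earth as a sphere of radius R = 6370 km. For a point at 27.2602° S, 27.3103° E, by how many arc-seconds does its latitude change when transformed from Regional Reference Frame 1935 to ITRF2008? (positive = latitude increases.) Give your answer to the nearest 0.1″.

sin φ = -0.458032, cos φ = 0.888936, sin λ = 0.458809, cos λ = 0.888535.
North component: ΔN = −sin φ cos λ·ΔX − sin φ sin λ·ΔY + cos φ·ΔZ = −(-0.458032)(0.888535)(-86) − (-0.458032)(0.458809)(427) + (0.888936)(-549) = -433.29 m.
1° of latitude spans πR/180 = 111177 m, so Δφ = -433.29 / 111177 × 3600 = -14.030″.

Δφ = -14.0″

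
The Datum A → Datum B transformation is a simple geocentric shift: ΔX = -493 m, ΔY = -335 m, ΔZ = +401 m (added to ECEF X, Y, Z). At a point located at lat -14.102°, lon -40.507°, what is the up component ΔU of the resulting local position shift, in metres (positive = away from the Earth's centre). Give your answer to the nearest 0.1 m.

ΔU = -250.2 m

The local up (radial) axis is (cos φ cos λ, cos φ sin λ, sin φ), giving ΔU = -363.545 + 211.039 − 97.703 = -250.21 m.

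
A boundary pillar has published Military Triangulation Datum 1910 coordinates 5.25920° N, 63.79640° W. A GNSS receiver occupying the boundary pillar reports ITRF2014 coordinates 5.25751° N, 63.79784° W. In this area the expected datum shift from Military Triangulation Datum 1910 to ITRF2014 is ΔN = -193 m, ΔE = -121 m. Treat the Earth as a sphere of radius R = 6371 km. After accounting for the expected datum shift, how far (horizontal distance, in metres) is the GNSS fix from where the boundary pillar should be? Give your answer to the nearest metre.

Observed coordinate differences: Δφ = -0.00169°, Δλ = -0.00144°.
Converting to metres (1° lat = 111195 m, cos φ = 0.995790): observed ΔN = -187.9 m, observed ΔE = -159.4 m.
Subtracting the expected shift leaves a residual of -187.9 − (-193) = 5.1 m north and -159.4 − (-121) = -38.4 m east.
Residual distance = √(5.1² + (-38.4)²) = 38.8 m.

39 m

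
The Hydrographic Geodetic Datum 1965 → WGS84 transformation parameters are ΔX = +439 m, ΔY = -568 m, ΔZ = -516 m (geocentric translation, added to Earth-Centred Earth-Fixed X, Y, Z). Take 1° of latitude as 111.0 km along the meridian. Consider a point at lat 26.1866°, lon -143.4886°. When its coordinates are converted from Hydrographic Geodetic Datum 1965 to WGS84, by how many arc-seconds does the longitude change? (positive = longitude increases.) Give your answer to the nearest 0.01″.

sin φ = 0.441296, cos φ = 0.897362, sin λ = -0.594983, cos λ = -0.803738.
East component: ΔE = −sin λ·ΔX + cos λ·ΔY = −(-0.594983)(439) + (-0.803738)(-568) = 717.72 m.
1° of latitude spans 111000 m; at latitude φ, 1° of longitude spans that × cos φ = 99607.1 m, so Δλ = 717.72 / 99607.1 × 3600 = 25.940″.

Δλ = 25.94″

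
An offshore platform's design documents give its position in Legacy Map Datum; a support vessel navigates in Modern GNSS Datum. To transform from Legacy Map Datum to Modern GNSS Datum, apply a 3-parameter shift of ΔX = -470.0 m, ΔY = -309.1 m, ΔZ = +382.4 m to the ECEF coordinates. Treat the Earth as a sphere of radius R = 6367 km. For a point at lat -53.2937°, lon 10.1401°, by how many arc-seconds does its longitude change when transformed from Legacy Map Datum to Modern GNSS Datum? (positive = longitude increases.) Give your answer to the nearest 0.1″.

sin φ = -0.801710, cos φ = 0.597713, sin λ = 0.176056, cos λ = 0.984380.
East component: ΔE = −sin λ·ΔX + cos λ·ΔY = −(0.176056)(-470.0) + (0.984380)(-309.1) = -221.53 m.
1° of latitude spans πR/180 = 111125 m; at latitude φ, 1° of longitude spans that × cos φ = 66421.0 m, so Δλ = -221.53 / 66421.0 × 3600 = -12.007″.

Δλ = -12.0″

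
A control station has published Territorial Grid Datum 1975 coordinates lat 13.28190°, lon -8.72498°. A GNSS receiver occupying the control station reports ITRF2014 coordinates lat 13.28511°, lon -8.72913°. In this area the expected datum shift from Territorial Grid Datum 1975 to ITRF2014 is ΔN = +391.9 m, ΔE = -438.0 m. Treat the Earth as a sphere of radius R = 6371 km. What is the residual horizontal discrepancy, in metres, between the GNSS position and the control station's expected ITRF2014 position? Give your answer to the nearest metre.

37 m

Observed coordinate differences: Δφ = +0.00321°, Δλ = -0.00415°.
Converting to metres (1° lat = 111195 m, cos φ = 0.973251): observed ΔN = 356.9 m, observed ΔE = -449.1 m.
Subtracting the expected shift leaves a residual of 356.9 − (391.9) = -35.0 m north and -449.1 − (-438.0) = -11.1 m east.
Residual distance = √((-35.0)² + (-11.1)²) = 36.7 m.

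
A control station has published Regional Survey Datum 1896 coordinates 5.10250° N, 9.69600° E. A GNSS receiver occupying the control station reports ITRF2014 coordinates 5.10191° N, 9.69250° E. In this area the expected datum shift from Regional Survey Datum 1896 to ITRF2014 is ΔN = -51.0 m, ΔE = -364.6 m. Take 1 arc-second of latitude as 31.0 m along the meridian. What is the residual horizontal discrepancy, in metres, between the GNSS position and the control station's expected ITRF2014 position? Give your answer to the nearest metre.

Observed coordinate differences: Δφ = -0.00059°, Δλ = -0.00350°.
Converting to metres (1° lat = 111600 m, cos φ = 0.996037): observed ΔN = -65.8 m, observed ΔE = -389.1 m.
Subtracting the expected shift leaves a residual of -65.8 − (-51.0) = -14.8 m north and -389.1 − (-364.6) = -24.5 m east.
Residual distance = √((-14.8)² + (-24.5)²) = 28.6 m.

29 m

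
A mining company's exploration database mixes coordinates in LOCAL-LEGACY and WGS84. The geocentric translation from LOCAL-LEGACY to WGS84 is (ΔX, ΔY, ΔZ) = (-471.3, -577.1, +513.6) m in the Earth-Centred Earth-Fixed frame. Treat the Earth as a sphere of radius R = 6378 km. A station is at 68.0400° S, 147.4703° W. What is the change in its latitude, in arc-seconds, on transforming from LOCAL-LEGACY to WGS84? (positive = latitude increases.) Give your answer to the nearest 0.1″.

sin φ = -0.927445, cos φ = 0.373959, sin λ = -0.537737, cos λ = -0.843113.
North component: ΔN = −sin φ cos λ·ΔX − sin φ sin λ·ΔY + cos φ·ΔZ = −(-0.927445)(-0.843113)(-471.3) − (-0.927445)(-0.537737)(-577.1) + (0.373959)(513.6) = 848.41 m.
1° of latitude spans πR/180 = 111317 m, so Δφ = 848.41 / 111317 × 3600 = 27.437″.

Δφ = 27.4″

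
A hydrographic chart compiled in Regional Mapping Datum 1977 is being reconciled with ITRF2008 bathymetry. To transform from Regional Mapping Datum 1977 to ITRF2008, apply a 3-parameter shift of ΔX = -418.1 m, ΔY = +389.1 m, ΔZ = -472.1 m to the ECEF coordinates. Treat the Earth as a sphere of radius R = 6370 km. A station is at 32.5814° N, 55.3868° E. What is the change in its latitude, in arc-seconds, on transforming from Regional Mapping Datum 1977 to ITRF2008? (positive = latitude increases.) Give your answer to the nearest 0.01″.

sin φ = 0.538497, cos φ = 0.842627, sin λ = 0.823006, cos λ = 0.568033.
North component: ΔN = −sin φ cos λ·ΔX − sin φ sin λ·ΔY + cos φ·ΔZ = −(0.538497)(0.568033)(-418.1) − (0.538497)(0.823006)(389.1) + (0.842627)(-472.1) = -442.36 m.
1° of latitude spans πR/180 = 111177 m, so Δφ = -442.36 / 111177 × 3600 = -14.324″.

Δφ = -14.32″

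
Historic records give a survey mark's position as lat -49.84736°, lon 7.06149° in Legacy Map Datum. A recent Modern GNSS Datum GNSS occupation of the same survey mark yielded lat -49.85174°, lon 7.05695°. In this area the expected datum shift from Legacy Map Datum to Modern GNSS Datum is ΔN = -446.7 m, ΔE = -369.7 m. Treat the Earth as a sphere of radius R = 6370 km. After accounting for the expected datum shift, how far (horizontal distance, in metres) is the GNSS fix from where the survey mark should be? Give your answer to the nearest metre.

Observed coordinate differences: Δφ = -0.00438°, Δλ = -0.00454°.
Converting to metres (1° lat = 111177 m, cos φ = 0.644826): observed ΔN = -487.0 m, observed ΔE = -325.5 m.
Subtracting the expected shift leaves a residual of -487.0 − (-446.7) = -40.3 m north and -325.5 − (-369.7) = 44.2 m east.
Residual distance = √((-40.3)² + 44.2²) = 59.8 m.

60 m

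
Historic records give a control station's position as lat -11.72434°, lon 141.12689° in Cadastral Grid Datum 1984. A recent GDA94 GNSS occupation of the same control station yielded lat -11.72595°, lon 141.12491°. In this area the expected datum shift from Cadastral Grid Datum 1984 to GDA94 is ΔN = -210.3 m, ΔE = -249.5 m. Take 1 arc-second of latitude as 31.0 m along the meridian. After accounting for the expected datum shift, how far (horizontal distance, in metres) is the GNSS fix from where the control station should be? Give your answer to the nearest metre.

45 m

Observed coordinate differences: Δφ = -0.00161°, Δλ = -0.00198°.
Converting to metres (1° lat = 111600 m, cos φ = 0.979137): observed ΔN = -179.7 m, observed ΔE = -216.4 m.
Subtracting the expected shift leaves a residual of -179.7 − (-210.3) = 30.6 m north and -216.4 − (-249.5) = 33.1 m east.
Residual distance = √(30.6² + 33.1²) = 45.1 m.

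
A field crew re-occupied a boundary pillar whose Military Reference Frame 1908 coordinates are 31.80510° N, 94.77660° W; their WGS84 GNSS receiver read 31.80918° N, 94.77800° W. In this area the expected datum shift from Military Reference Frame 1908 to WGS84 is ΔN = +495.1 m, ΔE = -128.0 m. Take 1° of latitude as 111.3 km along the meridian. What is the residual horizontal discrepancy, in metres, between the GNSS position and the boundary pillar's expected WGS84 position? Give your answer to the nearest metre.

41 m

Observed coordinate differences: Δφ = +0.00408°, Δλ = -0.00140°.
Converting to metres (1° lat = 111300 m, cos φ = 0.849846): observed ΔN = 454.1 m, observed ΔE = -132.4 m.
Subtracting the expected shift leaves a residual of 454.1 − (495.1) = -41.0 m north and -132.4 − (-128.0) = -4.4 m east.
Residual distance = √((-41.0)² + (-4.4)²) = 41.2 m.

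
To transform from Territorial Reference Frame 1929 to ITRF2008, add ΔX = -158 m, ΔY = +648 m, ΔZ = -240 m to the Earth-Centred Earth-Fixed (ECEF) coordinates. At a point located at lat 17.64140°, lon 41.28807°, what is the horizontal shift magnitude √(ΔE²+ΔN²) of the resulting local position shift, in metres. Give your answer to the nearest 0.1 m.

673.3 m

The local east axis at (φ, λ) is (−sin λ, cos λ, 0), so ΔE = −sin(41.28807°)·(-158) + cos(41.28807°)·648 = 591.16 m.
The local north axis is (−sin φ cos λ, −sin φ sin λ, cos φ), giving ΔN = 35.980 − 129.582 − 228.713 = -322.32 m.
Horizontal magnitude = √(ΔE² + ΔN²) = √(591.16² + (-322.32)²) = 673.32 m.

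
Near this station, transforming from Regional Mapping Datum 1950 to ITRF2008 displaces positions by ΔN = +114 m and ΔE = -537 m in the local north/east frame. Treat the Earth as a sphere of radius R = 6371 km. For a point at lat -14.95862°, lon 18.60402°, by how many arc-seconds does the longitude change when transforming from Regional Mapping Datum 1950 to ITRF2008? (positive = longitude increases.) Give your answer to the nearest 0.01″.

At latitude -14.95862°, cos φ = 0.966112.
One radian of longitude at latitude φ spans R cos φ, so Δλ = ΔE / (R cos φ) = -537.0 / (6371000 × 0.966112) = -8.7245e-05 rad = -17.996″.

Δλ = -18.00″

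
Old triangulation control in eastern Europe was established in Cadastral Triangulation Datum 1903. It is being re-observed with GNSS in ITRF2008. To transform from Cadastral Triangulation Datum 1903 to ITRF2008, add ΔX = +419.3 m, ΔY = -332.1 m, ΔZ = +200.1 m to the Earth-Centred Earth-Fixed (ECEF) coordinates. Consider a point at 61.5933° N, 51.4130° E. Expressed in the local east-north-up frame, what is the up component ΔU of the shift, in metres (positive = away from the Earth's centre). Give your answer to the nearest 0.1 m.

At φ = 61.5933°, λ = 51.4130°: sin φ = 0.879593, cos φ = 0.475727, sin λ = 0.781662, cos λ = 0.623702.
ΔU = cos φ cos λ·ΔX + cos φ sin λ·ΔY + sin φ·ΔZ = (0.475727)(0.623702)(419.3) + (0.475727)(0.781662)(-332.1) + (0.879593)(200.1) = 176.92 m.

ΔU = 176.9 m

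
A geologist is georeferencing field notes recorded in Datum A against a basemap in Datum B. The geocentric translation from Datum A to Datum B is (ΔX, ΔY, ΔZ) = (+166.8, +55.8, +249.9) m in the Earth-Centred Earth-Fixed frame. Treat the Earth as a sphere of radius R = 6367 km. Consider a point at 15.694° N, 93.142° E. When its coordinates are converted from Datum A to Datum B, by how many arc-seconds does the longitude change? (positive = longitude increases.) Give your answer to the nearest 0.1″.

Δλ = -5.7″

sin φ = 0.270500, cos φ = 0.962720, sin λ = 0.998497, cos λ = -0.054811.
East component: ΔE = −sin λ·ΔX + cos λ·ΔY = −(0.998497)(166.8) + (-0.054811)(55.8) = -169.61 m.
1° of latitude spans πR/180 = 111125 m; at latitude φ, 1° of longitude spans that × cos φ = 106982.4 m, so Δλ = -169.61 / 106982.4 × 3600 = -5.707″.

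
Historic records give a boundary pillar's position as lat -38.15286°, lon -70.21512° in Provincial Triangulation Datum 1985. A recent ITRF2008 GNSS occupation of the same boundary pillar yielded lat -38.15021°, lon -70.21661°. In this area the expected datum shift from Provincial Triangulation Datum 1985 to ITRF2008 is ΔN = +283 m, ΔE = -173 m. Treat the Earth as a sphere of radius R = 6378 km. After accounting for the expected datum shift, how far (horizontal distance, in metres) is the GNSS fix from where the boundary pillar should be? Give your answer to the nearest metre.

44 m

Observed coordinate differences: Δφ = +0.00265°, Δλ = -0.00149°.
Converting to metres (1° lat = 111317 m, cos φ = 0.786365): observed ΔN = 295.0 m, observed ΔE = -130.4 m.
Subtracting the expected shift leaves a residual of 295.0 − (283) = 12.0 m north and -130.4 − (-173) = 42.6 m east.
Residual distance = √(12.0² + 42.6²) = 44.2 m.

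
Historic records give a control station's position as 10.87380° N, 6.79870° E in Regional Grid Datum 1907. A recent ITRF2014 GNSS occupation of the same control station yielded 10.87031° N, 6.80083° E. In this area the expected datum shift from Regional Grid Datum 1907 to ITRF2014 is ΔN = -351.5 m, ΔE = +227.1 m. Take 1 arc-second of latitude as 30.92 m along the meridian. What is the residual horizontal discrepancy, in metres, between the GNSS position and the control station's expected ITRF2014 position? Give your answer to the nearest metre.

Observed coordinate differences: Δφ = -0.00349°, Δλ = +0.00213°.
Converting to metres (1° lat = 111312 m, cos φ = 0.982045): observed ΔN = -388.5 m, observed ΔE = 232.8 m.
Subtracting the expected shift leaves a residual of -388.5 − (-351.5) = -37.0 m north and 232.8 − (227.1) = 5.7 m east.
Residual distance = √((-37.0)² + 5.7²) = 37.4 m.

37 m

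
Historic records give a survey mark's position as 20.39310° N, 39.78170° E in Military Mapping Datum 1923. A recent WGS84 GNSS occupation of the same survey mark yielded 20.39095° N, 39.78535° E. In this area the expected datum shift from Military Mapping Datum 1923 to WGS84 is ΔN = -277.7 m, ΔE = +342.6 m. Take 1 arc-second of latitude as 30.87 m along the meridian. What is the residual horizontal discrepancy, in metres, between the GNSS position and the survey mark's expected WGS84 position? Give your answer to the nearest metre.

Observed coordinate differences: Δφ = -0.00215°, Δλ = +0.00365°.
Converting to metres (1° lat = 111132 m, cos φ = 0.937324): observed ΔN = -238.9 m, observed ΔE = 380.2 m.
Subtracting the expected shift leaves a residual of -238.9 − (-277.7) = 38.8 m north and 380.2 − (342.6) = 37.6 m east.
Residual distance = √(38.8² + 37.6²) = 54.0 m.

54 m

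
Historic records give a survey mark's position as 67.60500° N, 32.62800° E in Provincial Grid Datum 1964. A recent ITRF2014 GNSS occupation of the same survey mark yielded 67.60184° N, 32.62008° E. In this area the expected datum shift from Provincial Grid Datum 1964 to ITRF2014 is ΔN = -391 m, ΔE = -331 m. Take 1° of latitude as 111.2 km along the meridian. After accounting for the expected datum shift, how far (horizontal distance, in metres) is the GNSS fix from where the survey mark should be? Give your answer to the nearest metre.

40 m

Observed coordinate differences: Δφ = -0.00316°, Δλ = -0.00792°.
Converting to metres (1° lat = 111200 m, cos φ = 0.380990): observed ΔN = -351.4 m, observed ΔE = -335.5 m.
Subtracting the expected shift leaves a residual of -351.4 − (-391) = 39.6 m north and -335.5 − (-331) = -4.5 m east.
Residual distance = √(39.6² + (-4.5)²) = 39.9 m.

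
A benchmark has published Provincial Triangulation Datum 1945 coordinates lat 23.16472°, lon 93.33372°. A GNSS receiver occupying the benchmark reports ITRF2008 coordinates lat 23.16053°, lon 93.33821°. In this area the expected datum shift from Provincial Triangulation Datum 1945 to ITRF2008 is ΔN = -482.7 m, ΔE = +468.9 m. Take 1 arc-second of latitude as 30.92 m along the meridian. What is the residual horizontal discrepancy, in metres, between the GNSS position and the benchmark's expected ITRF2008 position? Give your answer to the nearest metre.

19 m

Observed coordinate differences: Δφ = -0.00419°, Δλ = +0.00449°.
Converting to metres (1° lat = 111312 m, cos φ = 0.919378): observed ΔN = -466.4 m, observed ΔE = 459.5 m.
Subtracting the expected shift leaves a residual of -466.4 − (-482.7) = 16.3 m north and 459.5 − (468.9) = -9.4 m east.
Residual distance = √(16.3² + (-9.4)²) = 18.8 m.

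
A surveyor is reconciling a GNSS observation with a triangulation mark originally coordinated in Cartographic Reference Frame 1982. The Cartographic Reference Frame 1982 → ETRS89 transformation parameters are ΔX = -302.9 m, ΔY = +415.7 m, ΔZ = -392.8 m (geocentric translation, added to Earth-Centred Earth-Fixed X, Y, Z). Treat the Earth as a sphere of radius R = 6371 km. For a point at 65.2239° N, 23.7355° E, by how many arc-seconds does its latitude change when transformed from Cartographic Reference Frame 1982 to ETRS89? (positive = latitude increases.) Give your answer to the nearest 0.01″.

sin φ = 0.907952, cos φ = 0.419073, sin λ = 0.402515, cos λ = 0.915413.
North component: ΔN = −sin φ cos λ·ΔX − sin φ sin λ·ΔY + cos φ·ΔZ = −(0.907952)(0.915413)(-302.9) − (0.907952)(0.402515)(415.7) + (0.419073)(-392.8) = -64.78 m.
1° of latitude spans πR/180 = 111195 m, so Δφ = -64.78 / 111195 × 3600 = -2.097″.

Δφ = -2.10″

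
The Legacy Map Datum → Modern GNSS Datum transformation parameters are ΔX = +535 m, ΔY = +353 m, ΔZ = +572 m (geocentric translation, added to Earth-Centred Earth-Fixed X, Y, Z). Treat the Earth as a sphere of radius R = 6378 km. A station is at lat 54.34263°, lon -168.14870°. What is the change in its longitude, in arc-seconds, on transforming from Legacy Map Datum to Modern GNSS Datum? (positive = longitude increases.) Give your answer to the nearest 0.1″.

Δλ = -13.1″

sin φ = 0.812517, cos φ = 0.582937, sin λ = -0.205372, cos λ = -0.978684.
East component: ΔE = −sin λ·ΔX + cos λ·ΔY = −(-0.205372)(535) + (-0.978684)(353) = -235.60 m.
1° of latitude spans πR/180 = 111317 m; at latitude φ, 1° of longitude spans that × cos φ = 64890.8 m, so Δλ = -235.60 / 64890.8 × 3600 = -13.071″.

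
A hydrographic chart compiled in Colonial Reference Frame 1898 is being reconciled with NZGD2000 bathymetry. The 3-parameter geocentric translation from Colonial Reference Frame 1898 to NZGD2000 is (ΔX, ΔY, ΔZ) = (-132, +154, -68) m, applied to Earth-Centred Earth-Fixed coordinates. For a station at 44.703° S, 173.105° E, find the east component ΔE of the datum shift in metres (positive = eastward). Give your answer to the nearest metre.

At φ = -44.703°, λ = 173.105°: sin φ = -0.703432, cos φ = 0.710763, sin λ = 0.120050, cos λ = -0.992768.
ΔE = −sin λ·ΔX + cos λ·ΔY = −(0.120050)·(-132) + (-0.992768)·(154) = -137.04 m.

ΔE = -137 m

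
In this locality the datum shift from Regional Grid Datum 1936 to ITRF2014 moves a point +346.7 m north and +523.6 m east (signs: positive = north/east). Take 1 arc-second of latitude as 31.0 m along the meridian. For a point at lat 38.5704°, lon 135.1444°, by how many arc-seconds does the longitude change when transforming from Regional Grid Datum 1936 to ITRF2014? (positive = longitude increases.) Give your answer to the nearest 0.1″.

Δλ = 21.6″

At latitude 38.5704°, cos φ = 0.781843.
1″ of longitude at this latitude = 31.00 × cos φ = 24.2371 m, so Δλ = 523.6 / 24.2371 = 21.603″.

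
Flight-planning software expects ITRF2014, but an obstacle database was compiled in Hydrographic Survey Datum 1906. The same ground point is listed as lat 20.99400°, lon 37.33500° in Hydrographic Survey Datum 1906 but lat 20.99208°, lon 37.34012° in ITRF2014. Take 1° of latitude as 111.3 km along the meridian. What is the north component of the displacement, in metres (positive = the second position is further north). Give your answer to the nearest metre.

Δφ = 20.99208° − 20.99400° = -0.00192°; Δλ = 37.34012° − 37.33500° = +0.00512°.
ΔN = Δφ × 111300 = -213.7 m; ΔE = Δλ × 111300 × cos(20.99400°) = +0.00512 × 111300 × 0.933618 = 532.0 m.

ΔN = -214 m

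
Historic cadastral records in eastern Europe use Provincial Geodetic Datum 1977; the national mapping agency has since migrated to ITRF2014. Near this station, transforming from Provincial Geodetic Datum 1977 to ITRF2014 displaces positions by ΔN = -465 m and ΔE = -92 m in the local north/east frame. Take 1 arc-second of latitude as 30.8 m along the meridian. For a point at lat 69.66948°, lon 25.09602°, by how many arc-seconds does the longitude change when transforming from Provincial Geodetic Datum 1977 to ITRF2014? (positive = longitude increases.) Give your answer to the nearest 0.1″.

At latitude 69.66948°, cos φ = 0.347435.
1″ of longitude at this latitude = 30.80 × cos φ = 10.7010 m, so Δλ = -92.0 / 10.7010 = -8.597″.

Δλ = -8.6″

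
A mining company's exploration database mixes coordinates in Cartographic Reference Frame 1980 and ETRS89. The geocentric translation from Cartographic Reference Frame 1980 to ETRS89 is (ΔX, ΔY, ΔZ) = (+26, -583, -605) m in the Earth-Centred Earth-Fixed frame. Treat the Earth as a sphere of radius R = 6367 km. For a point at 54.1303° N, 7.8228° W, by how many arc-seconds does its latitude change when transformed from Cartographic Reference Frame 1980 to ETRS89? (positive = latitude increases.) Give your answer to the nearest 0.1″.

Δφ = -14.2″

sin φ = 0.810352, cos φ = 0.585944, sin λ = -0.136110, cos λ = 0.990694.
North component: ΔN = −sin φ cos λ·ΔX − sin φ sin λ·ΔY + cos φ·ΔZ = −(0.810352)(0.990694)(26) − (0.810352)(-0.136110)(-583) + (0.585944)(-605) = -439.67 m.
1° of latitude spans πR/180 = 111125 m, so Δφ = -439.67 / 111125 × 3600 = -14.244″.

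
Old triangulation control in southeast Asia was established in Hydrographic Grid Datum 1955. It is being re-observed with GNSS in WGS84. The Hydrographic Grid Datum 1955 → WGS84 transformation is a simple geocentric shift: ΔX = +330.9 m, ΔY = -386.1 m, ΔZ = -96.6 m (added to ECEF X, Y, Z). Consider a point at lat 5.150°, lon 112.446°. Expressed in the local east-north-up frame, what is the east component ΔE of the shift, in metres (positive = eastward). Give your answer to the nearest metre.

The local east axis at (φ, λ) is (−sin λ, cos λ, 0), so ΔE = −sin(112.446°)·330.9 + cos(112.446°)·(-386.1) = -158.41 m.

ΔE = -158 m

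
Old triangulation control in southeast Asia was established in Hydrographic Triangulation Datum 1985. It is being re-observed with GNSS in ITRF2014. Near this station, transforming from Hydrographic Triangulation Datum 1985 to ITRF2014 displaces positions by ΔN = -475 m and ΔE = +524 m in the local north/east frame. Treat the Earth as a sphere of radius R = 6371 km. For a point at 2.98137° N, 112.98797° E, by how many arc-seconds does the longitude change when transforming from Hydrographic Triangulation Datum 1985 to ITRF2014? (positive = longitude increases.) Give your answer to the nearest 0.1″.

At latitude 2.98137°, cos φ = 0.998646.
One radian of longitude at latitude φ spans R cos φ, so Δλ = ΔE / (R cos φ) = 524.0 / (6371000 × 0.998646) = 8.2359e-05 rad = 16.988″.

Δλ = 17.0″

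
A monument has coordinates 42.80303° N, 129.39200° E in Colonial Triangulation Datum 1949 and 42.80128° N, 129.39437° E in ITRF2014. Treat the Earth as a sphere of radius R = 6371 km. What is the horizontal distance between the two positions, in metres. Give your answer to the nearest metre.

Δφ = 42.80128° − 42.80303° = -0.00175°; Δλ = 129.39437° − 129.39200° = +0.00237°.
1° along a meridian = πR/180 = 111195 m.
ΔN = Δφ × 111195 = -194.6 m; ΔE = Δλ × 111195 × cos(42.80303°) = +0.00237 × 111195 × 0.733694 = 193.4 m.
Distance = √(ΔE² + ΔN²) = √(193.4² + (-194.6)²) = 274.3 m.

274 m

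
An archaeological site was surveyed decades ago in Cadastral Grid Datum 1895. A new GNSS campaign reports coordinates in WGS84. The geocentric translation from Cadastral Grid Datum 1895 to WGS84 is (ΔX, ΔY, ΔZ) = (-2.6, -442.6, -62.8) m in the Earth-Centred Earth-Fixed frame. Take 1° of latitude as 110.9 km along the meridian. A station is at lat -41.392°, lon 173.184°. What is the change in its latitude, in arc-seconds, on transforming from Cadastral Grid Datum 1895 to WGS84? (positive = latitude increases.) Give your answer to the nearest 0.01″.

sin φ = -0.661207, cos φ = 0.750203, sin λ = 0.118681, cos λ = -0.992932.
North component: ΔN = −sin φ cos λ·ΔX − sin φ sin λ·ΔY + cos φ·ΔZ = −(-0.661207)(-0.992932)(-2.6) − (-0.661207)(0.118681)(-442.6) + (0.750203)(-62.8) = -80.14 m.
1° of latitude spans 110900 m, so Δφ = -80.14 / 110900 × 3600 = -2.601″.

Δφ = -2.60″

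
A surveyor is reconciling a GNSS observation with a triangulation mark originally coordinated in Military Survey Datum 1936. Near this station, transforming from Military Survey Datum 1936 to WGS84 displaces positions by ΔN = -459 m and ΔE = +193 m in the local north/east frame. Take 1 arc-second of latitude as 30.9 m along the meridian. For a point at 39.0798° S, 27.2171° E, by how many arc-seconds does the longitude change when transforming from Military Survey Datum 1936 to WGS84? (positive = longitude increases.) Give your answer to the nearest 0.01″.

Δλ = 8.05″

At latitude -39.0798°, cos φ = 0.776269.
1″ of longitude at this latitude = 30.90 × cos φ = 23.9867 m, so Δλ = 193.0 / 23.9867 = 8.046″.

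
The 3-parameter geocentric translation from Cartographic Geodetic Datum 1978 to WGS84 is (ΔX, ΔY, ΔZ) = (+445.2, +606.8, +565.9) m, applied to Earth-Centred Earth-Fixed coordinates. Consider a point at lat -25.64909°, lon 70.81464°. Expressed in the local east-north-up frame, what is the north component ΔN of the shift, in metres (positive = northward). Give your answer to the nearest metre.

ΔN = 822 m

At φ = -25.64909°, λ = 70.81464°: sin φ = -0.432858, cos φ = 0.901462, sin λ = 0.944460, cos λ = 0.328625.
ΔN = −sin φ cos λ·ΔX − sin φ sin λ·ΔY + cos φ·ΔZ = −(-0.432858)(0.328625)(445.2) − (-0.432858)(0.944460)(606.8) + (0.901462)(565.9) = 821.54 m.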